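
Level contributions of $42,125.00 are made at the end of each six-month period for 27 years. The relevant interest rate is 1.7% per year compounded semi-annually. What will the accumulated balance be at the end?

This is an ordinary annuity: 54 deposits of $42,125.00 at the end of each six-month period.
Periodic rate r = 0.017/2 per half-year; n is counted in half-years.
FV = PMT × [((1+r)^n − 1)/r] = 42,125 × [(1+r)^54 − 1] / r = $2,871,557.26

$2,871,557.26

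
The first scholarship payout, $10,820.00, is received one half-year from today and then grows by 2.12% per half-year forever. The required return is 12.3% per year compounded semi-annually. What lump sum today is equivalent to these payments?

$268,486.35

Periodic rate r = 0.123/2 per half-year.
Growing perpetuity (Gordon): PV = PMT₁ / (r − g) = 10,820 / (r − 0.0212) = $268,486.35.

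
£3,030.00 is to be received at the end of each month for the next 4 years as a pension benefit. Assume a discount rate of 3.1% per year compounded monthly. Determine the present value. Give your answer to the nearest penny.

£136,618.48

This is an ordinary annuity: 48 payments of £3,030.00 at the end of each month.
Periodic rate r = 0.031/12 per month; n is counted in months.
PV = PMT × [(1 − (1+r)^−n)/r] = 3,030 × [1 − (1+r)^−48] / r = £136,618.48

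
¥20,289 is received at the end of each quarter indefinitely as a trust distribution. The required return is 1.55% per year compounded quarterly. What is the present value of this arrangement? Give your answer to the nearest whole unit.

Periodic rate r = 0.0155/4 per quarter.
Level perpetuity: PV = PMT / r = 20,289 / (0.0155/4) = ¥5,235,871.

¥5,235,871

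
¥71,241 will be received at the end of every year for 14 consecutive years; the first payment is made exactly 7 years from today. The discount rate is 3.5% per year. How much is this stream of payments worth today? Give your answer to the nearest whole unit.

Ordinary annuity of 14 payments, first payment at period 7.
Periodic rate r = 0.035 per year.
The ordinary-annuity PV formula values the stream one period before the first payment (period 6); discount that back 6 periods:
PV₀ = 71,241 × [1 − (1+r)^−14] / r × (1+r)^−6 = ¥632,894

¥632,894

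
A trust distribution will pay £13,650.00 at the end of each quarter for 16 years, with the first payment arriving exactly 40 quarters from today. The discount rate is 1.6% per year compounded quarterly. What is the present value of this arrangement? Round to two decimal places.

Ordinary annuity of 64 payments, first payment at period 40.
Periodic rate r = 0.016/4 per quarter; n is counted in quarters.
The ordinary-annuity PV formula values the stream one period before the first payment (period 39); discount that back 39 periods:
PV₀ = 13,650 × [1 − (1+r)^−64] / r × (1+r)^−39 = £658,464.58

£658,464.58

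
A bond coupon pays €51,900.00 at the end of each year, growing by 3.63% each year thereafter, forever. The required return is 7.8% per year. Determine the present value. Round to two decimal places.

Periodic rate r = 0.078 per year.
Growing perpetuity (Gordon): PV = PMT₁ / (r − g) = 51,900 / (r − 0.0363) = €1,244,604.32.

€1,244,604.32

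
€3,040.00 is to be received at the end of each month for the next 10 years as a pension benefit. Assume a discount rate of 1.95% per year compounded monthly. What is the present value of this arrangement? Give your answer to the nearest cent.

This is an ordinary annuity: 120 payments of €3,040.00 at the end of each month.
Periodic rate r = 0.0195/12 per month; n is counted in months.
PV = PMT × [(1 − (1+r)^−n)/r] = 3,040 × [1 − (1+r)^−120] / r = €331,191.83

€331,191.83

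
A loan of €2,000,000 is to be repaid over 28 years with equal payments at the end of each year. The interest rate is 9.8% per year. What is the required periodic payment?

€211,427.52

Level ordinary annuity; solve PV = PMT × [(1 − (1+r)^−n)/r] for PMT.
Periodic rate r = 0.098 per year.
With n = 28: PMT = 2,000,000 / ([(1 − (1+r)^−n)/r]) = €211,427.52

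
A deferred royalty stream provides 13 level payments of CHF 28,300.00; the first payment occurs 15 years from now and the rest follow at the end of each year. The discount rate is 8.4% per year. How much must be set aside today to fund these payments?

CHF 70,747.88

Ordinary annuity of 13 payments, first payment at period 15.
Periodic rate r = 0.084 per year.
The ordinary-annuity PV formula values the stream one period before the first payment (period 14); discount that back 14 periods:
PV₀ = 28,300 × [1 − (1+r)^−13] / r × (1+r)^−14 = CHF 70,747.88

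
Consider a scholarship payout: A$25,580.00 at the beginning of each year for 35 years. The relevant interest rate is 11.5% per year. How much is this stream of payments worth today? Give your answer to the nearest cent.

This is an annuity due: 35 payments of A$25,580.00 at the beginning of each year.
Periodic rate r = 0.115 per year.
PV = PMT × [(1 − (1+r)^−n)/r] × (1+r) = 25,580 × [1 − (1+r)^−35] / r × (1+r) = A$242,521.18

A$242,521.18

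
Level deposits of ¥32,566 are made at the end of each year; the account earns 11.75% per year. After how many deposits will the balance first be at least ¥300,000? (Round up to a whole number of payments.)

7 payments

Periodic rate r = 0.1175 per year.
Ordinary annuity FV: 300,000 = 32,566 × [((1+r)^n − 1)/r].
(1+r)^n = 1 + 300,000 × r / 32,566, so n = ln(1 + 300,000·r/32,566) / ln(1+r) = 6.60.
Round up to a whole number of payments: n = 7.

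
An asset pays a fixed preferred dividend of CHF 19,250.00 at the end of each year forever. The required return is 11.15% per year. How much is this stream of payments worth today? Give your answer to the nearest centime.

CHF 172,645.74

Periodic rate r = 0.1115 per year.
Level perpetuity: PV = PMT / r = 19,250 / (0.1115) = CHF 172,645.74.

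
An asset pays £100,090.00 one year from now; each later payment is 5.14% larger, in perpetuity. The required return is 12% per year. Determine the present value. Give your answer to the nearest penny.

Periodic rate r = 0.12 per year.
Growing perpetuity (Gordon): PV = PMT₁ / (r − g) = 100,090 / (r − 0.0514) = £1,459,037.90.

£1,459,037.90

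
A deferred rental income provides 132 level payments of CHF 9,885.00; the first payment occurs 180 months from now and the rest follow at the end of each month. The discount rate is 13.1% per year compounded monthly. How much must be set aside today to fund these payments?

CHF 98,737.29

Ordinary annuity of 132 payments, first payment at period 180.
Periodic rate r = 0.131/12 per month; n is counted in months.
The ordinary-annuity PV formula values the stream one period before the first payment (period 179); discount that back 179 periods:
PV₀ = 9,885 × [1 − (1+r)^−132] / r × (1+r)^−179 = CHF 98,737.29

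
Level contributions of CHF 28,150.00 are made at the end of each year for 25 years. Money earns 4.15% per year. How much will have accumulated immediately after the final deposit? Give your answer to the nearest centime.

This is an ordinary annuity: 25 deposits of CHF 28,150.00 at the end of each year.
Periodic rate r = 0.0415 per year.
FV = PMT × [((1+r)^n − 1)/r] = 28,150 × [(1+r)^25 − 1] / r = CHF 1,196,302.06

CHF 1,196,302.06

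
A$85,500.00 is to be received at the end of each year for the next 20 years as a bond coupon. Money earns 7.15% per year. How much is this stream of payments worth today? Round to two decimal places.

A$895,323.51

This is an ordinary annuity: 20 payments of A$85,500.00 at the end of each year.
Periodic rate r = 0.0715 per year.
PV = PMT × [(1 − (1+r)^−n)/r] = 85,500 × [1 − (1+r)^−20] / r = A$895,323.51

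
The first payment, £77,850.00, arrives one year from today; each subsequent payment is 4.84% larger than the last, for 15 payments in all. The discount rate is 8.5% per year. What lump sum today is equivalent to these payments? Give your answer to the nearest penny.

Periodic rate r = 0.085 per year.
Growing ordinary annuity: PV = PMT₁ × [1 − ((1+g)/(1+r))^n] / (r − g) = 77,850 × [1 − ((1+0.0484)/(1+r))^15] / (r − 0.0484) = £855,782.56.

£855,782.56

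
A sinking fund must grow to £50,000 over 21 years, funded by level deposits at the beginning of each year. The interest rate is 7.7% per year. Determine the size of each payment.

Level annuity due; solve FV = PMT × [((1+r)^n − 1)/r] × (1+r) for PMT.
Periodic rate r = 0.077 per year.
With n = 21: PMT = 50,000 / ([((1+r)^n − 1)/r] × (1+r)) = £953.72

£953.72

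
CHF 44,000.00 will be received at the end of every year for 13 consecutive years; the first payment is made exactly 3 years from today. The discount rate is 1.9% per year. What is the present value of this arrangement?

CHF 484,066.25

Ordinary annuity of 13 payments, first payment at period 3.
Periodic rate r = 0.019 per year.
The ordinary-annuity PV formula values the stream one period before the first payment (period 2); discount that back 2 periods:
PV₀ = 44,000 × [1 − (1+r)^−13] / r × (1+r)^−2 = CHF 484,066.25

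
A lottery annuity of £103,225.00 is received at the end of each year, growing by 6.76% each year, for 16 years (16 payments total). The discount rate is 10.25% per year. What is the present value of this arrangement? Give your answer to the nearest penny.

£1,189,912.75

Periodic rate r = 0.1025 per year.
Growing ordinary annuity: PV = PMT₁ × [1 − ((1+g)/(1+r))^n] / (r − g) = 103,225 × [1 − ((1+0.0676)/(1+r))^16] / (r − 0.0676) = £1,189,912.75.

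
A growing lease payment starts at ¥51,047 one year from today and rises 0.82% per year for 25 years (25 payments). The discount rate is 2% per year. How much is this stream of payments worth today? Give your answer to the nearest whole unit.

¥1,091,933

Periodic rate r = 0.02 per year.
Growing ordinary annuity: PV = PMT₁ × [1 − ((1+g)/(1+r))^n] / (r − g) = 51,047 × [1 − ((1+0.0082)/(1+r))^25] / (r − 0.0082) = ¥1,091,933.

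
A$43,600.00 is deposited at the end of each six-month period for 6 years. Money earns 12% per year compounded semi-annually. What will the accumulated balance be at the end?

A$735,529.44

This is an ordinary annuity: 12 deposits of A$43,600.00 at the end of each six-month period.
Periodic rate r = 0.12/2 per half-year; n is counted in half-years.
FV = PMT × [((1+r)^n − 1)/r] = 43,600 × [(1+r)^12 − 1] / r = A$735,529.44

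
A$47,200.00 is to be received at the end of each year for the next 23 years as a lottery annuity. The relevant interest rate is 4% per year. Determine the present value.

A$701,242.93

This is an ordinary annuity: 23 payments of A$47,200.00 at the end of each year.
Periodic rate r = 0.04 per year.
PV = PMT × [(1 − (1+r)^−n)/r] = 47,200 × [1 − (1+r)^−23] / r = A$701,242.93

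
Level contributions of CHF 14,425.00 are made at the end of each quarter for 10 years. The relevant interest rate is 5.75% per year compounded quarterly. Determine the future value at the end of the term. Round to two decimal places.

This is an ordinary annuity: 40 deposits of CHF 14,425.00 at the end of each quarter.
Periodic rate r = 0.0575/4 per quarter; n is counted in quarters.
FV = PMT × [((1+r)^n − 1)/r] = 14,425 × [(1+r)^40 − 1] / r = CHF 772,548.30

CHF 772,548.30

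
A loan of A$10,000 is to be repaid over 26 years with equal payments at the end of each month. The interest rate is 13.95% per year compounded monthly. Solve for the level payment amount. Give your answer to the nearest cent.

A$119.50

Level ordinary annuity; solve PV = PMT × [(1 − (1+r)^−n)/r] for PMT.
Periodic rate r = 0.1395/12 per month; n is counted in months.
With n = 312: PMT = 10,000 / ([(1 − (1+r)^−n)/r]) = A$119.50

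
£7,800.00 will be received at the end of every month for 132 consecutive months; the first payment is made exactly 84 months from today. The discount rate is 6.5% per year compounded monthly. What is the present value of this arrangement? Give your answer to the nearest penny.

£468,912.06

Ordinary annuity of 132 payments, first payment at period 84.
Periodic rate r = 0.065/12 per month; n is counted in months.
The ordinary-annuity PV formula values the stream one period before the first payment (period 83); discount that back 83 periods:
PV₀ = 7,800 × [1 − (1+r)^−132] / r × (1+r)^−83 = £468,912.06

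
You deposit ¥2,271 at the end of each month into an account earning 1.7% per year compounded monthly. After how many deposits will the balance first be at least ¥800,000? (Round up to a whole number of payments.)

286 payments

Periodic rate r = 0.017/12 per month; n is counted in months.
Ordinary annuity FV: 800,000 = 2,271 × [((1+r)^n − 1)/r].
(1+r)^n = 1 + 800,000 × r / 2,271, so n = ln(1 + 800,000·r/2,271) / ln(1+r) = 285.96.
Round up to a whole number of payments: n = 286.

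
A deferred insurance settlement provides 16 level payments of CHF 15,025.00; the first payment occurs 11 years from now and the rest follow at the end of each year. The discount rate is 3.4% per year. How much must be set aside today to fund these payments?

CHF 131,054.08

Ordinary annuity of 16 payments, first payment at period 11.
Periodic rate r = 0.034 per year.
The ordinary-annuity PV formula values the stream one period before the first payment (period 10); discount that back 10 periods:
PV₀ = 15,025 × [1 − (1+r)^−16] / r × (1+r)^−10 = CHF 131,054.08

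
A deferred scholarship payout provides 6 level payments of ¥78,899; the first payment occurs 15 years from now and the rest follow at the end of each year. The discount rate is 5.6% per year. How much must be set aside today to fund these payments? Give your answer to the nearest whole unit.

Ordinary annuity of 6 payments, first payment at period 15.
Periodic rate r = 0.056 per year.
The ordinary-annuity PV formula values the stream one period before the first payment (period 14); discount that back 14 periods:
PV₀ = 78,899 × [1 − (1+r)^−6] / r × (1+r)^−14 = ¥183,224

¥183,224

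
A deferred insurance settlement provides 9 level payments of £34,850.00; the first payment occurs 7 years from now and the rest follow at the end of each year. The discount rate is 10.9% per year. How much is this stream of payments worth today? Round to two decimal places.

Ordinary annuity of 9 payments, first payment at period 7.
Periodic rate r = 0.109 per year.
The ordinary-annuity PV formula values the stream one period before the first payment (period 6); discount that back 6 periods:
PV₀ = 34,850 × [1 − (1+r)^−9] / r × (1+r)^−6 = £104,131.39

£104,131.39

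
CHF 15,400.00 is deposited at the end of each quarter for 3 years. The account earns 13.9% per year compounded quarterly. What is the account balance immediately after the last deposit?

CHF 224,549.53

This is an ordinary annuity: 12 deposits of CHF 15,400.00 at the end of each quarter.
Periodic rate r = 0.139/4 per quarter; n is counted in quarters.
FV = PMT × [((1+r)^n − 1)/r] = 15,400 × [(1+r)^12 − 1] / r = CHF 224,549.53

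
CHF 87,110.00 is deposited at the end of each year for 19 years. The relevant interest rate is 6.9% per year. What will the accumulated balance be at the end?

CHF 3,222,875.74

This is an ordinary annuity: 19 deposits of CHF 87,110.00 at the end of each year.
Periodic rate r = 0.069 per year.
FV = PMT × [((1+r)^n − 1)/r] = 87,110 × [(1+r)^19 − 1] / r = CHF 3,222,875.74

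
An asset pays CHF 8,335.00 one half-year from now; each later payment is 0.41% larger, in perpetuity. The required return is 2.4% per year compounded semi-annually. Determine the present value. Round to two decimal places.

Periodic rate r = 0.024/2 per half-year.
Growing perpetuity (Gordon): PV = PMT₁ / (r − g) = 8,335 / (r − 0.0041) = CHF 1,055,063.29.

CHF 1,055,063.29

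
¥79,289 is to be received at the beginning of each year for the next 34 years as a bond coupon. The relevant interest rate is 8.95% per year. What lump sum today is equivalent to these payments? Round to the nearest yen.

This is an annuity due: 34 payments of ¥79,289 at the beginning of each year.
Periodic rate r = 0.0895 per year.
PV = PMT × [(1 − (1+r)^−n)/r] × (1+r) = 79,289 × [1 − (1+r)^−34] / r × (1+r) = ¥912,853

¥912,853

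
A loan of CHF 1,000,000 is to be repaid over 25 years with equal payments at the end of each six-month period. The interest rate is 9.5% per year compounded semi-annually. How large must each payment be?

Level ordinary annuity; solve PV = PMT × [(1 − (1+r)^−n)/r] for PMT.
Periodic rate r = 0.095/2 per half-year; n is counted in half-years.
With n = 50: PMT = 1,000,000 / ([(1 − (1+r)^−n)/r]) = CHF 52,674.90

CHF 52,674.90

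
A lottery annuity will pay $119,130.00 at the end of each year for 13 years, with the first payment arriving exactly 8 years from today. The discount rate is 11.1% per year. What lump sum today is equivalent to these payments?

$382,945.83

Ordinary annuity of 13 payments, first payment at period 8.
Periodic rate r = 0.111 per year.
The ordinary-annuity PV formula values the stream one period before the first payment (period 7); discount that back 7 periods:
PV₀ = 119,130 × [1 − (1+r)^−13] / r × (1+r)^−7 = $382,945.83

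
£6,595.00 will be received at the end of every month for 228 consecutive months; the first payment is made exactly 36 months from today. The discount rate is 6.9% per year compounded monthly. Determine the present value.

£684,514.24

Ordinary annuity of 228 payments, first payment at period 36.
Periodic rate r = 0.069/12 per month; n is counted in months.
The ordinary-annuity PV formula values the stream one period before the first payment (period 35); discount that back 35 periods:
PV₀ = 6,595 × [1 − (1+r)^−228] / r × (1+r)^−35 = £684,514.24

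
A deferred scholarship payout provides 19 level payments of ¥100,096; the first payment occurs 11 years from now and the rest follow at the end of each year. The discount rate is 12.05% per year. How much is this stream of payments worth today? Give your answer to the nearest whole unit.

¥235,609

Ordinary annuity of 19 payments, first payment at period 11.
Periodic rate r = 0.1205 per year.
The ordinary-annuity PV formula values the stream one period before the first payment (period 10); discount that back 10 periods:
PV₀ = 100,096 × [1 − (1+r)^−19] / r × (1+r)^−10 = ¥235,609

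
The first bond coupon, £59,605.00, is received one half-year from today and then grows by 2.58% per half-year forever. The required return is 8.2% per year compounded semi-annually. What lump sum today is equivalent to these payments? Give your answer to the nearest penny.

Periodic rate r = 0.082/2 per half-year.
Growing perpetuity (Gordon): PV = PMT₁ / (r − g) = 59,605 / (r − 0.0258) = £3,921,381.58.

£3,921,381.58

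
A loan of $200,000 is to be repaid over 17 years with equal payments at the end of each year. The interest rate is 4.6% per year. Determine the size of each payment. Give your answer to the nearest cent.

Level ordinary annuity; solve PV = PMT × [(1 − (1+r)^−n)/r] for PMT.
Periodic rate r = 0.046 per year.
With n = 17: PMT = 200,000 / ([(1 − (1+r)^−n)/r]) = $17,213.79

$17,213.79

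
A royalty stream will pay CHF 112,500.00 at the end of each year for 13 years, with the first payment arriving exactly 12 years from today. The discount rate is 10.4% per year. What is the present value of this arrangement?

Ordinary annuity of 13 payments, first payment at period 12.
Periodic rate r = 0.104 per year.
The ordinary-annuity PV formula values the stream one period before the first payment (period 11); discount that back 11 periods:
PV₀ = 112,500 × [1 − (1+r)^−13] / r × (1+r)^−11 = CHF 263,639.13

CHF 263,639.13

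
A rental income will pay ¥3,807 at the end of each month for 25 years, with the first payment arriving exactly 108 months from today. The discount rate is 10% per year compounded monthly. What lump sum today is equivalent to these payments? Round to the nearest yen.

Ordinary annuity of 300 payments, first payment at period 108.
Periodic rate r = 0.1/12 per month; n is counted in months.
The ordinary-annuity PV formula values the stream one period before the first payment (period 107); discount that back 107 periods:
PV₀ = 3,807 × [1 − (1+r)^−300] / r × (1+r)^−107 = ¥172,393

¥172,393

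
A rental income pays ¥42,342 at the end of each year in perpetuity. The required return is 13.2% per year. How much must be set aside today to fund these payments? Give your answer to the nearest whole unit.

Periodic rate r = 0.132 per year.
Level perpetuity: PV = PMT / r = 42,342 / (0.132) = ¥320,773.

¥320,773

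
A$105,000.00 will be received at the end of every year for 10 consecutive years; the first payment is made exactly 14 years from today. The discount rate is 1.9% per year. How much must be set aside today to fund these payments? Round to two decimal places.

Ordinary annuity of 10 payments, first payment at period 14.
Periodic rate r = 0.019 per year.
The ordinary-annuity PV formula values the stream one period before the first payment (period 13); discount that back 13 periods:
PV₀ = 105,000 × [1 − (1+r)^−10] / r × (1+r)^−13 = A$742,337.41

A$742,337.41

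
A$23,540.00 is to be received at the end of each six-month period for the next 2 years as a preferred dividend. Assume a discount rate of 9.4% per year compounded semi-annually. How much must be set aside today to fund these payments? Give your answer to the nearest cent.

This is an ordinary annuity: 4 payments of A$23,540.00 at the end of each six-month period.
Periodic rate r = 0.094/2 per half-year; n is counted in half-years.
PV = PMT × [(1 − (1+r)^−n)/r] = 23,540 × [1 − (1+r)^−4] / r = A$84,056.67

A$84,056.67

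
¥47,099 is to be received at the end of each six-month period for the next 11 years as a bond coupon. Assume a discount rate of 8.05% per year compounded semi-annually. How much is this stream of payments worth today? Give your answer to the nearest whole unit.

This is an ordinary annuity: 22 payments of ¥47,099 at the end of each six-month period.
Periodic rate r = 0.0805/2 per half-year; n is counted in half-years.
PV = PMT × [(1 − (1+r)^−n)/r] = 47,099 × [1 − (1+r)^−22] / r = ¥679,010

¥679,010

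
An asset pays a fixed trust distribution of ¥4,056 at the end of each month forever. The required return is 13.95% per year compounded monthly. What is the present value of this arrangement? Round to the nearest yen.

Periodic rate r = 0.1395/12 per month.
Level perpetuity: PV = PMT / r = 4,056 / (0.1395/12) = ¥348,903.

¥348,903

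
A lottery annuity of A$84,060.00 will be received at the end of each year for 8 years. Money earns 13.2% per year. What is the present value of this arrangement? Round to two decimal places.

A$400,637.68

This is an ordinary annuity: 8 payments of A$84,060.00 at the end of each year.
Periodic rate r = 0.132 per year.
PV = PMT × [(1 − (1+r)^−n)/r] = 84,060 × [1 − (1+r)^−8] / r = A$400,637.68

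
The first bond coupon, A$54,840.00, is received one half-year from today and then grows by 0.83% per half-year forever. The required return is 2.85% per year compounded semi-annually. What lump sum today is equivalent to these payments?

A$9,216,806.72

Periodic rate r = 0.0285/2 per half-year.
Growing perpetuity (Gordon): PV = PMT₁ / (r − g) = 54,840 / (r − 0.0083) = A$9,216,806.72.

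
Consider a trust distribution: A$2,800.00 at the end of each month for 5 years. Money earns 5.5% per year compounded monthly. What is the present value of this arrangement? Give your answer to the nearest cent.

This is an ordinary annuity: 60 payments of A$2,800.00 at the end of each month.
Periodic rate r = 0.055/12 per month; n is counted in months.
PV = PMT × [(1 − (1+r)^−n)/r] = 2,800 × [1 − (1+r)^−60] / r = A$146,587.94

A$146,587.94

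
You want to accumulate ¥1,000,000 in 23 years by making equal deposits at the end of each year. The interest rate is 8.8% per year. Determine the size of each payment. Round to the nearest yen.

Level ordinary annuity; solve FV = PMT × [((1+r)^n − 1)/r] for PMT.
Periodic rate r = 0.088 per year.
With n = 23: PMT = 1,000,000 / ([((1+r)^n − 1)/r]) = ¥14,771

¥14,771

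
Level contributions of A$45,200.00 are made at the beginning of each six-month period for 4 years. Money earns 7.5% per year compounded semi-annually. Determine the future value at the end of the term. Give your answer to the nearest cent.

A$428,271.13

This is an annuity due: 8 deposits of A$45,200.00 at the beginning of each six-month period.
Periodic rate r = 0.075/2 per half-year; n is counted in half-years.
FV = PMT × [((1+r)^n − 1)/r] × (1+r) = 45,200 × [(1+r)^8 − 1] / r × (1+r) = A$428,271.13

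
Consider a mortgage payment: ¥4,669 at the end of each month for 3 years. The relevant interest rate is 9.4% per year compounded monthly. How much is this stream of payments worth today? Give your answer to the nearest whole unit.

This is an ordinary annuity: 36 payments of ¥4,669 at the end of each month.
Periodic rate r = 0.094/12 per month; n is counted in months.
PV = PMT × [(1 − (1+r)^−n)/r] = 4,669 × [1 − (1+r)^−36] / r = ¥145,969

¥145,969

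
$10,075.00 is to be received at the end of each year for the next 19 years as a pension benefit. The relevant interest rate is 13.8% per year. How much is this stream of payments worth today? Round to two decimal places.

This is an ordinary annuity: 19 payments of $10,075.00 at the end of each year.
Periodic rate r = 0.138 per year.
PV = PMT × [(1 − (1+r)^−n)/r] = 10,075 × [1 − (1+r)^−19] / r = $66,745.97

$66,745.97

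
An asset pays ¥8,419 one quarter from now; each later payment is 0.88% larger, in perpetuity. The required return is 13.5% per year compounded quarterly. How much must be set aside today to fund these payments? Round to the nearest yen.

¥337,435

Periodic rate r = 0.135/4 per quarter.
Growing perpetuity (Gordon): PV = PMT₁ / (r − g) = 8,419 / (r − 0.0088) = ¥337,435.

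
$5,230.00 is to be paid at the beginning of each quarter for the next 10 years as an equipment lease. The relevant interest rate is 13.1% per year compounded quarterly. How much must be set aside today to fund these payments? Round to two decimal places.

This is an annuity due: 40 payments of $5,230.00 at the beginning of each quarter.
Periodic rate r = 0.131/4 per quarter; n is counted in quarters.
PV = PMT × [(1 − (1+r)^−n)/r] × (1+r) = 5,230 × [1 − (1+r)^−40] / r × (1+r) = $119,480.56

$119,480.56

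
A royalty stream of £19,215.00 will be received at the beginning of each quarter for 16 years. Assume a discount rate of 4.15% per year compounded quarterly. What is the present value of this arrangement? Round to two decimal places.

£904,658.28

This is an annuity due: 64 payments of £19,215.00 at the beginning of each quarter.
Periodic rate r = 0.0415/4 per quarter; n is counted in quarters.
PV = PMT × [(1 − (1+r)^−n)/r] × (1+r) = 19,215 × [1 − (1+r)^−64] / r × (1+r) = £904,658.28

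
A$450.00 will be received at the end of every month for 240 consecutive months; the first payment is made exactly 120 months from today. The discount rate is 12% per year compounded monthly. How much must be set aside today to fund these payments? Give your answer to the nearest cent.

A$12,506.84

Ordinary annuity of 240 payments, first payment at period 120.
Periodic rate r = 0.12/12 per month; n is counted in months.
The ordinary-annuity PV formula values the stream one period before the first payment (period 119); discount that back 119 periods:
PV₀ = 450 × [1 − (1+r)^−240] / r × (1+r)^−119 = A$12,506.84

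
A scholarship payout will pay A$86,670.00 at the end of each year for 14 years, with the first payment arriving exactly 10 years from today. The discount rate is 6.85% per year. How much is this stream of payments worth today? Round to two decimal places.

Ordinary annuity of 14 payments, first payment at period 10.
Periodic rate r = 0.0685 per year.
The ordinary-annuity PV formula values the stream one period before the first payment (period 9); discount that back 9 periods:
PV₀ = 86,670 × [1 − (1+r)^−14] / r × (1+r)^−9 = A$421,305.53

A$421,305.53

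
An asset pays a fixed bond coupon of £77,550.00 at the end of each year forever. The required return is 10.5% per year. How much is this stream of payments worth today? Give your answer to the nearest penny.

£738,571.43

Periodic rate r = 0.105 per year.
Level perpetuity: PV = PMT / r = 77,550 / (0.105) = £738,571.43.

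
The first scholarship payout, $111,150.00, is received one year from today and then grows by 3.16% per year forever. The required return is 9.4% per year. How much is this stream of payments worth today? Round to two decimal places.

$1,781,250.00

Periodic rate r = 0.094 per year.
Growing perpetuity (Gordon): PV = PMT₁ / (r − g) = 111,150 / (r − 0.0316) = $1,781,250.00.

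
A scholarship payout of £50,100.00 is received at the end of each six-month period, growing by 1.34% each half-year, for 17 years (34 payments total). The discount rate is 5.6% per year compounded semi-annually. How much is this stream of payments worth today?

Periodic rate r = 0.056/2 per half-year; n is counted in half-years.
Growing ordinary annuity: PV = PMT₁ × [1 − ((1+g)/(1+r))^n] / (r − g) = 50,100 × [1 − ((1+0.0134)/(1+r))^34] / (r − 0.0134) = £1,321,569.45.

£1,321,569.45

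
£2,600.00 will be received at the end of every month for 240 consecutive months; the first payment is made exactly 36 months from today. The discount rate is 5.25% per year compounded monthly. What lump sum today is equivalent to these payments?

£331,175.03

Ordinary annuity of 240 payments, first payment at period 36.
Periodic rate r = 0.0525/12 per month; n is counted in months.
The ordinary-annuity PV formula values the stream one period before the first payment (period 35); discount that back 35 periods:
PV₀ = 2,600 × [1 − (1+r)^−240] / r × (1+r)^−35 = £331,175.03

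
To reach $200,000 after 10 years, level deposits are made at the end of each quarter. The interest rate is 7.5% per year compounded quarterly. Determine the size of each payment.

Level ordinary annuity; solve FV = PMT × [((1+r)^n − 1)/r] for PMT.
Periodic rate r = 0.075/4 per quarter; n is counted in quarters.
With n = 40: PMT = 200,000 / ([((1+r)^n − 1)/r]) = $3,401.83

$3,401.83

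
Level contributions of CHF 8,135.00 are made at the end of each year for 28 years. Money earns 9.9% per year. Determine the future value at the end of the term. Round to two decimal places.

CHF 1,073,029.80

This is an ordinary annuity: 28 deposits of CHF 8,135.00 at the end of each year.
Periodic rate r = 0.099 per year.
FV = PMT × [((1+r)^n − 1)/r] = 8,135 × [(1+r)^28 − 1] / r = CHF 1,073,029.80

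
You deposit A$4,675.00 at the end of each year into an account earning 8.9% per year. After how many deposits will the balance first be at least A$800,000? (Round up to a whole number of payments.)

33 payments

Periodic rate r = 0.089 per year.
Ordinary annuity FV: 800,000 = 4,675 × [((1+r)^n − 1)/r].
(1+r)^n = 1 + 800,000 × r / 4,675, so n = ln(1 + 800,000·r/4,675) / ln(1+r) = 32.69.
Round up to a whole number of payments: n = 33.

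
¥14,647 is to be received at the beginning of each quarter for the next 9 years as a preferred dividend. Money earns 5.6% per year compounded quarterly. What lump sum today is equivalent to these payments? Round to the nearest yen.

This is an annuity due: 36 payments of ¥14,647 at the beginning of each quarter.
Periodic rate r = 0.056/4 per quarter; n is counted in quarters.
PV = PMT × [(1 − (1+r)^−n)/r] × (1+r) = 14,647 × [1 − (1+r)^−36] / r × (1+r) = ¥417,741

¥417,741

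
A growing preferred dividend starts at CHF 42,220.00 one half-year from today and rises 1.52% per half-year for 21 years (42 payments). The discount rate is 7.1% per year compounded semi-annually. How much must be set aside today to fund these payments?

Periodic rate r = 0.071/2 per half-year; n is counted in half-years.
Growing ordinary annuity: PV = PMT₁ × [1 − ((1+g)/(1+r))^n] / (r − g) = 42,220 × [1 − ((1+0.0152)/(1+r))^42] / (r − 0.0152) = CHF 1,174,309.25.

CHF 1,174,309.25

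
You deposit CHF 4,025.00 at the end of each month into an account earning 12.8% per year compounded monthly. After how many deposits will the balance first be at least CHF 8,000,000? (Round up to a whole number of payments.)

293 payments

Periodic rate r = 0.128/12 per month; n is counted in months.
Ordinary annuity FV: 8,000,000 = 4,025 × [((1+r)^n − 1)/r].
(1+r)^n = 1 + 8,000,000 × r / 4,025, so n = ln(1 + 8,000,000·r/4,025) / ln(1+r) = 292.18.
Round up to a whole number of payments: n = 293.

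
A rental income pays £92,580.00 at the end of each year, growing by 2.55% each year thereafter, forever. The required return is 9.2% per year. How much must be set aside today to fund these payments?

£1,392,180.45

Periodic rate r = 0.092 per year.
Growing perpetuity (Gordon): PV = PMT₁ / (r − g) = 92,580 / (r − 0.0255) = £1,392,180.45.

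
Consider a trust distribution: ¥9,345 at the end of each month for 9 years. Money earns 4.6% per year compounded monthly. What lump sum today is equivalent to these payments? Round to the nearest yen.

This is an ordinary annuity: 108 payments of ¥9,345 at the end of each month.
Periodic rate r = 0.046/12 per month; n is counted in months.
PV = PMT × [(1 − (1+r)^−n)/r] = 9,345 × [1 − (1+r)^−108] / r = ¥825,145

¥825,145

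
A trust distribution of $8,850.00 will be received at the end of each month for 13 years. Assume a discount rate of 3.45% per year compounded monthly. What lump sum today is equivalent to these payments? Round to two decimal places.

This is an ordinary annuity: 156 payments of $8,850.00 at the end of each month.
Periodic rate r = 0.0345/12 per month; n is counted in months.
PV = PMT × [(1 − (1+r)^−n)/r] = 8,850 × [1 − (1+r)^−156] / r = $1,111,263.37

$1,111,263.37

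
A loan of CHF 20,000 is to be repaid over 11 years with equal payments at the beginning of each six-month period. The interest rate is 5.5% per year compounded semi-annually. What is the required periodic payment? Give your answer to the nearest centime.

CHF 1,190.98

Level annuity due; solve PV = PMT × [(1 − (1+r)^−n)/r] × (1+r) for PMT.
Periodic rate r = 0.055/2 per half-year; n is counted in half-years.
With n = 22: PMT = 20,000 / ([(1 − (1+r)^−n)/r] × (1+r)) = CHF 1,190.98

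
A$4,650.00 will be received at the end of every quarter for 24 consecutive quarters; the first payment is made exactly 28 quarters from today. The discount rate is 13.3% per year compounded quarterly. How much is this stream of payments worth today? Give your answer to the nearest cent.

A$31,450.37

Ordinary annuity of 24 payments, first payment at period 28.
Periodic rate r = 0.133/4 per quarter; n is counted in quarters.
The ordinary-annuity PV formula values the stream one period before the first payment (period 27); discount that back 27 periods:
PV₀ = 4,650 × [1 − (1+r)^−24] / r × (1+r)^−27 = A$31,450.37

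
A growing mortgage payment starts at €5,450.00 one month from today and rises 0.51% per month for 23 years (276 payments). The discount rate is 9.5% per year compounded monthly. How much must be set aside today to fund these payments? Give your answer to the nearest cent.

€1,041,146.05

Periodic rate r = 0.095/12 per month; n is counted in months.
Growing ordinary annuity: PV = PMT₁ × [1 − ((1+g)/(1+r))^n] / (r − g) = 5,450 × [1 − ((1+0.0051)/(1+r))^276] / (r − 0.0051) = €1,041,146.05.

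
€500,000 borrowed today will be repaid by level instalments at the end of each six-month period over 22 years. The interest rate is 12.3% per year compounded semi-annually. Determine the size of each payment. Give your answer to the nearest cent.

€33,148.76

Level ordinary annuity; solve PV = PMT × [(1 − (1+r)^−n)/r] for PMT.
Periodic rate r = 0.123/2 per half-year; n is counted in half-years.
With n = 44: PMT = 500,000 / ([(1 − (1+r)^−n)/r]) = €33,148.76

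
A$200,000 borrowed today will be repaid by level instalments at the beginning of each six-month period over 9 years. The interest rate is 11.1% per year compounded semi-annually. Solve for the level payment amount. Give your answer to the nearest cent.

A$16,913.46

Level annuity due; solve PV = PMT × [(1 − (1+r)^−n)/r] × (1+r) for PMT.
Periodic rate r = 0.111/2 per half-year; n is counted in half-years.
With n = 18: PMT = 200,000 / ([(1 − (1+r)^−n)/r] × (1+r)) = A$16,913.46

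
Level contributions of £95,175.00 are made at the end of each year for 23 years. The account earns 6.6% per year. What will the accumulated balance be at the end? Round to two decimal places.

This is an ordinary annuity: 23 deposits of £95,175.00 at the end of each year.
Periodic rate r = 0.066 per year.
FV = PMT × [((1+r)^n − 1)/r] = 95,175 × [(1+r)^23 − 1] / r = £4,829,790.03

£4,829,790.03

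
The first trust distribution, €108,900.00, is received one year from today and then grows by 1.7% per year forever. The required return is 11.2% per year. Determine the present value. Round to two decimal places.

Periodic rate r = 0.112 per year.
Growing perpetuity (Gordon): PV = PMT₁ / (r − g) = 108,900 / (r − 0.017) = €1,146,315.79.

€1,146,315.79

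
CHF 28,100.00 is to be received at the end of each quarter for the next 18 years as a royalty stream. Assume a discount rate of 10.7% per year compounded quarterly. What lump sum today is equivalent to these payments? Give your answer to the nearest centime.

CHF 893,458.74

This is an ordinary annuity: 72 payments of CHF 28,100.00 at the end of each quarter.
Periodic rate r = 0.107/4 per quarter; n is counted in quarters.
PV = PMT × [(1 − (1+r)^−n)/r] = 28,100 × [1 − (1+r)^−72] / r = CHF 893,458.74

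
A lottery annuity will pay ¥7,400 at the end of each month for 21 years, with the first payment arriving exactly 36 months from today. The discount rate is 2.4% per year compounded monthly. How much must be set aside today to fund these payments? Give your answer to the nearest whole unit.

Ordinary annuity of 252 payments, first payment at period 36.
Periodic rate r = 0.024/12 per month; n is counted in months.
The ordinary-annuity PV formula values the stream one period before the first payment (period 35); discount that back 35 periods:
PV₀ = 7,400 × [1 − (1+r)^−252] / r × (1+r)^−35 = ¥1,364,812

¥1,364,812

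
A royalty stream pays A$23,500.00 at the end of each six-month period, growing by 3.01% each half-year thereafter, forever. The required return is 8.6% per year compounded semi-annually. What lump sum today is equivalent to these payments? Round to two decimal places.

Periodic rate r = 0.086/2 per half-year.
Growing perpetuity (Gordon): PV = PMT₁ / (r − g) = 23,500 / (r − 0.0301) = A$1,821,705.43.

A$1,821,705.43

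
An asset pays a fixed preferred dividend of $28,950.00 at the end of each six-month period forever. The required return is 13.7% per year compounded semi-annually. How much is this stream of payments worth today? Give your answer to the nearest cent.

Periodic rate r = 0.137/2 per half-year.
Level perpetuity: PV = PMT / r = 28,950 / (0.137/2) = $422,627.74.

$422,627.74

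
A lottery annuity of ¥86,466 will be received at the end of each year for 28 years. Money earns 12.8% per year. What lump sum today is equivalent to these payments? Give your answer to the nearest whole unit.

This is an ordinary annuity: 28 payments of ¥86,466 at the end of each year.
Periodic rate r = 0.128 per year.
PV = PMT × [(1 − (1+r)^−n)/r] = 86,466 × [1 − (1+r)^−28] / r = ¥652,343

¥652,343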